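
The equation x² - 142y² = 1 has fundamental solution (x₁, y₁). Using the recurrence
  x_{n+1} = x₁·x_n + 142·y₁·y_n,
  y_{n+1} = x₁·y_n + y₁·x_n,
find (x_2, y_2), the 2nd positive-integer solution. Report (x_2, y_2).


Step 1: Find the fundamental solution (x₁, y₁) of x² - 142y² = 1.
  Expand √142 as a continued fraction. a₀ = ⌊√142⌋ = 11; iterate m_{k+1} = d_k·a_k − m_k, d_{k+1} = (142 − m_{k+1}²)/d_k, a_{k+1} = ⌊(a₀ + m_{k+1})/d_{k+1}⌋ (starting m₀ = 0, d₀ = 1), with convergents p_k = a_k·p_{k-1} + p_{k-2}, q_k = a_k·q_{k-1} + q_{k-2} (p₋₁ = 1, q₋₁ = 0):
  k = 0: a₀ = 11; p₀/q₀ = 11/1; p₀² − 142·q₀² = 121 − 142 = -21.
  k = 1: m = 11, d = 21, a = ⌊(11 + 11)/21⌋ = 1; p/q = (1·11 + 1)/(1·1 + 0) = 12/1; p² − 142·q² = 144 − 142 = 2.
  k = 2: m = 10, d = 2, a = ⌊(11 + 10)/2⌋ = 10; p/q = (10·12 + 11)/(10·1 + 1) = 131/11; p² − 142·q² = 17161 − 17182 = -21.
  k = 3: m = 10, d = 21, a = ⌊(11 + 10)/21⌋ = 1; p/q = (1·131 + 12)/(1·11 + 1) = 143/12; p² − 142·q² = 20449 − 20448 = 1.
  The first convergent with p² − 142·q² = 1 gives the fundamental solution (x₁, y₁) = (143, 12).
Step 2: Apply the recurrence (x_{n+1}, y_{n+1}) = (x₁x_n + 142y₁y_n, x₁y_n + y₁x_n) repeatedly.
  From (x_1, y_1) = (143, 12): x_2 = 143·143 + 142·12·12 = 40897; y_2 = 143·12 + 12·143 = 3432.
Step 3: Verify x_2² - 142·y_2² = 1672564609 - 1672564608 = 1 (should be 1). ✓

(x_1, y_1) = (143, 12); (x_2, y_2) = (40897, 3432).


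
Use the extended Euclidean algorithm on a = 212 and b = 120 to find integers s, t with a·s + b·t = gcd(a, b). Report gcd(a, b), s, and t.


Euclidean algorithm on (212, 120) — divide until remainder is 0:
  212 = 1 · 120 + 92
  120 = 1 · 92 + 28
  92 = 3 · 28 + 8
  28 = 3 · 8 + 4
  8 = 2 · 4 + 0
gcd(212, 120) = 4.
Track Bezout coefficients alongside the remainders: start with r₀ = 212 = a·1 + b·0 (s = 1, t = 0) and r₁ = 120 = a·0 + b·1 (s = 0, t = 1); each new remainder r_{k+1} = r_{k-1} − q_k·r_k inherits s_{k+1} = s_{k-1} − q_k·s_k, t_{k+1} = t_{k-1} − q_k·t_k, so r_k = a·s_k + b·t_k at every step:
  q = 1: r = 92, s = 1 − 1·0 = 1, t = 0 − 1·1 = -1  (check: 212·1 + 120·(-1) = 92)
  q = 1: r = 28, s = 0 − 1·1 = -1, t = 1 − 1·(-1) = 2  (check: 212·(-1) + 120·2 = 28)
  q = 3: r = 8, s = 1 − 3·(-1) = 4, t = -1 − 3·2 = -7  (check: 212·4 + 120·(-7) = 8)
  q = 3: r = 4, s = -1 − 3·4 = -13, t = 2 − 3·(-7) = 23  (check: 212·(-13) + 120·23 = 4)
The row with r = 4 (the gcd) gives the Bezout coefficients s = -13, t = 23.
Result: 212 · (-13) + 120 · (23) = 4.

gcd(212, 120) = 4; s = -13, t = 23 (check: 212·(-13) + 120·23 = 4).


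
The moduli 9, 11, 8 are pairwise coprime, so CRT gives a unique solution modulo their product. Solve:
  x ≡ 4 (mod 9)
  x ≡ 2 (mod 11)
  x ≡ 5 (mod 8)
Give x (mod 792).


Moduli 9, 11, 8 are pairwise coprime; by CRT there is a unique solution modulo M = 9 · 11 · 8 = 792.
Solve pairwise, accumulating the modulus:
  Start with x ≡ 4 (mod 9).
  Combine with x ≡ 2 (mod 11): since gcd(9, 11) = 1, we get a unique residue mod 99.
    Write x = 4 + 9·t and substitute into x ≡ 2 (mod 11): 9·t ≡ 2 − 4 = -2 (mod 11).
    Reduce coefficients mod 11: 9·t ≡ 9 (mod 11).
    The inverse of 9 mod 11 is 5 (since 9·5 = 45 = 4·11 + 1), so t ≡ 5·9 = 45 ≡ 1 (mod 11).
    Then x = 4 + 9·1 = 13, valid modulo lcm(9, 11) = 99: x ≡ 13 (mod 99).
  Combine with x ≡ 5 (mod 8): since gcd(99, 8) = 1, we get a unique residue mod 792.
    Write x = 13 + 99·t and substitute into x ≡ 5 (mod 8): 99·t ≡ 5 − 13 = -8 (mod 8).
    Reduce coefficients mod 8: 3·t ≡ 0 (mod 8).
    The inverse of 3 mod 8 is 3 (since 3·3 = 9 = 1·8 + 1), so t ≡ 3·0 = 0 ≡ 0 (mod 8).
    Then x = 13 + 99·0 = 13, valid modulo lcm(99, 8) = 792: x ≡ 13 (mod 792).
Verify: 13 mod 9 = 4 ✓, 13 mod 11 = 2 ✓, 13 mod 8 = 5 ✓.

x ≡ 13 (mod 792).


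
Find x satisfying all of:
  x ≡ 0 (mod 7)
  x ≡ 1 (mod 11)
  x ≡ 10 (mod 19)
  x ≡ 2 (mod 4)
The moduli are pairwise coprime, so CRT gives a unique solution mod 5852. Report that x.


Product of moduli M = 7 · 11 · 19 · 4 = 5852.
Merge one congruence at a time:
  Start: x ≡ 0 (mod 7).
  Combine with x ≡ 1 (mod 11); new modulus lcm = 77.
    Write x = 0 + 7·t and substitute into x ≡ 1 (mod 11): 7·t ≡ 1 − 0 = 1 (mod 11).
    The inverse of 7 mod 11 is 8 (since 7·8 = 56 = 5·11 + 1), so t ≡ 8·1 = 8 ≡ 8 (mod 11).
    Then x = 0 + 7·8 = 56, valid modulo lcm(7, 11) = 77: x ≡ 56 (mod 77).
  Combine with x ≡ 10 (mod 19); new modulus lcm = 1463.
    Write x = 56 + 77·t and substitute into x ≡ 10 (mod 19): 77·t ≡ 10 − 56 = -46 (mod 19).
    Reduce coefficients mod 19: 1·t ≡ 11 (mod 19).
    So t ≡ 11 (mod 19).
    Then x = 56 + 77·11 = 903, valid modulo lcm(77, 19) = 1463: x ≡ 903 (mod 1463).
  Combine with x ≡ 2 (mod 4); new modulus lcm = 5852.
    Write x = 903 + 1463·t and substitute into x ≡ 2 (mod 4): 1463·t ≡ 2 − 903 = -901 (mod 4).
    Reduce coefficients mod 4: 3·t ≡ 3 (mod 4).
    The inverse of 3 mod 4 is 3 (since 3·3 = 9 = 2·4 + 1), so t ≡ 3·3 = 9 ≡ 1 (mod 4).
    Then x = 903 + 1463·1 = 2366, valid modulo lcm(1463, 4) = 5852: x ≡ 2366 (mod 5852).
Verify against each original: 2366 mod 7 = 0, 2366 mod 11 = 1, 2366 mod 19 = 10, 2366 mod 4 = 2.

x ≡ 2366 (mod 5852).


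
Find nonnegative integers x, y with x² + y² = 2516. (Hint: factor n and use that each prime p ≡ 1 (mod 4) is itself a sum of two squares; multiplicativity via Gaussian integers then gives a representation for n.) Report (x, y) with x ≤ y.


Step 1: Factor n = 2516 = 2^2 · 17 · 37.
Step 2: Check the mod-4 condition on each prime factor: 2 = 2 (special); 17 ≡ 1 (mod 4), exponent 1; 37 ≡ 1 (mod 4), exponent 1.
All primes ≡ 3 (mod 4) appear to even exponent (or don't appear), so by the two-squares theorem n IS expressible as a sum of two squares.
Step 3: Build a representation. Group n = k² · m with k = 2 and m = 17 · 37 = 629 (a product of primes ≡ 1 (mod 4)); a representation of m scales to one of n via (k·x)² + (k·y)² = k²(x² + y²). Each prime p ≡ 1 (mod 4) is itself a sum of two squares; find a² by testing p − a² for a perfect square:
  17: 17 − 1² = 16 = 4² ⇒ 17 = 1² + 4².
  37: 37 − 1² = 36 = 6² ⇒ 37 = 1² + 6².
  Combine using the Brahmagupta–Fibonacci identity (a² + b²)(c² + d²) = (ac − bd)² + (ad + bc)² = (ac + bd)² + (ad − bc)²:
  17 · 37 = 629: from (1² + 4²)(1² + 6²), take (1·1 − 4·6, 1·6 + 4·1) = (1 − 24, 6 + 4) = (-23, 10); dropping signs (only squares matter) gives (23, 10); check 23² + 10² = 529 + 100 = 629 ✓.
  Scale by k = 2: (2·23, 2·10) = (46, 20).
Step 4: Order so x ≤ y and verify: 20² + 46² = 400 + 2116 = 2516 = n. ✓

n = 2516 = 20² + 46² (one valid representation with x ≤ y).


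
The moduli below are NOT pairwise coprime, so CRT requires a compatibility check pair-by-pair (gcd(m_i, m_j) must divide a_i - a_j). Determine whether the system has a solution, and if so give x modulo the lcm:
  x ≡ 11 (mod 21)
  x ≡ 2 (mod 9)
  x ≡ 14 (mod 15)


Moduli 21, 9, 15 are not pairwise coprime, so CRT works modulo lcm(m_i) when all pairwise compatibility conditions hold.
Pairwise compatibility: gcd(m_i, m_j) must divide a_i - a_j for every pair.
Merge one congruence at a time:
  Start: x ≡ 11 (mod 21).
  Combine with x ≡ 2 (mod 9): gcd(21, 9) = 3; 2 - 11 = -9, which IS divisible by 3, so compatible.
    Write x = 11 + 21·t and substitute into x ≡ 2 (mod 9): 21·t ≡ 2 − 11 = -9 (mod 9).
    Divide the congruence (and modulus) by g = 3: 7·t ≡ -3 (mod 3).
    Reduce coefficients mod 3: 1·t ≡ 0 (mod 3).
    So t ≡ 0 (mod 3).
    Then x = 11 + 21·0 = 11, valid modulo lcm(21, 9) = 63: x ≡ 11 (mod 63).
  Combine with x ≡ 14 (mod 15): gcd(63, 15) = 3; 14 - 11 = 3, which IS divisible by 3, so compatible.
    Write x = 11 + 63·t and substitute into x ≡ 14 (mod 15): 63·t ≡ 14 − 11 = 3 (mod 15).
    Divide the congruence (and modulus) by g = 3: 21·t ≡ 1 (mod 5).
    Reduce coefficients mod 5: 1·t ≡ 1 (mod 5).
    So t ≡ 1 (mod 5).
    Then x = 11 + 63·1 = 74, valid modulo lcm(63, 15) = 315: x ≡ 74 (mod 315).
Verify: 74 mod 21 = 11, 74 mod 9 = 2, 74 mod 15 = 14.

x ≡ 74 (mod 315).


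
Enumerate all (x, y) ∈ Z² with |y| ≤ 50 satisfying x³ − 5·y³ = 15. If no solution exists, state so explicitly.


The equation is x³ - 5y³ = 15. For fixed y, x³ = 5·y³ + 15, so a solution requires the RHS to be a perfect cube.
Strategy: iterate y from -50 to 50, compute RHS = 5·y³ + 15, and check whether it is a (positive or negative) perfect cube.
Check small values of y:
  y = 0: RHS = 15 is not a perfect cube.
  y = 1: RHS = 20 is not a perfect cube.
  y = -1: RHS = 10 is not a perfect cube.
  y = 2: RHS = 55 is not a perfect cube.
  y = -2: RHS = -25 is not a perfect cube.
  y = 3: RHS = 150 is not a perfect cube.
  y = -3: RHS = -120 is not a perfect cube.
Continuing the search up to |y| = 50 finds no solutions either.
No (x, y) in the scanned range satisfies the equation.

No integer solutions with |y| ≤ 50.


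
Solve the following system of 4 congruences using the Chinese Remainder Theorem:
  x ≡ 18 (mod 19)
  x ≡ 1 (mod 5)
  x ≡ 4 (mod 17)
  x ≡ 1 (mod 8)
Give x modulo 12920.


Product of moduli M = 19 · 5 · 17 · 8 = 12920.
Merge one congruence at a time:
  Start: x ≡ 18 (mod 19).
  Combine with x ≡ 1 (mod 5); new modulus lcm = 95.
    Write x = 18 + 19·t and substitute into x ≡ 1 (mod 5): 19·t ≡ 1 − 18 = -17 (mod 5).
    Reduce coefficients mod 5: 4·t ≡ 3 (mod 5).
    The inverse of 4 mod 5 is 4 (since 4·4 = 16 = 3·5 + 1), so t ≡ 4·3 = 12 ≡ 2 (mod 5).
    Then x = 18 + 19·2 = 56, valid modulo lcm(19, 5) = 95: x ≡ 56 (mod 95).
  Combine with x ≡ 4 (mod 17); new modulus lcm = 1615.
    Write x = 56 + 95·t and substitute into x ≡ 4 (mod 17): 95·t ≡ 4 − 56 = -52 (mod 17).
    Reduce coefficients mod 17: 10·t ≡ 16 (mod 17).
    The inverse of 10 mod 17 is 12 (since 10·12 = 120 = 7·17 + 1), so t ≡ 12·16 = 192 ≡ 5 (mod 17).
    Then x = 56 + 95·5 = 531, valid modulo lcm(95, 17) = 1615: x ≡ 531 (mod 1615).
  Combine with x ≡ 1 (mod 8); new modulus lcm = 12920.
    Write x = 531 + 1615·t and substitute into x ≡ 1 (mod 8): 1615·t ≡ 1 − 531 = -530 (mod 8).
    Reduce coefficients mod 8: 7·t ≡ 6 (mod 8).
    The inverse of 7 mod 8 is 7 (since 7·7 = 49 = 6·8 + 1), so t ≡ 7·6 = 42 ≡ 2 (mod 8).
    Then x = 531 + 1615·2 = 3761, valid modulo lcm(1615, 8) = 12920: x ≡ 3761 (mod 12920).
Verify against each original: 3761 mod 19 = 18, 3761 mod 5 = 1, 3761 mod 17 = 4, 3761 mod 8 = 1.

x ≡ 3761 (mod 12920).


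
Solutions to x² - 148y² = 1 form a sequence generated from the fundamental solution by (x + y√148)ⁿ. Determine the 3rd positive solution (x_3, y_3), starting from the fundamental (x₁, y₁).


Step 1: Find the fundamental solution (x₁, y₁) of x² - 148y² = 1.
  Expand √148 as a continued fraction. a₀ = ⌊√148⌋ = 12; iterate m_{k+1} = d_k·a_k − m_k, d_{k+1} = (148 − m_{k+1}²)/d_k, a_{k+1} = ⌊(a₀ + m_{k+1})/d_{k+1}⌋ (starting m₀ = 0, d₀ = 1), with convergents p_k = a_k·p_{k-1} + p_{k-2}, q_k = a_k·q_{k-1} + q_{k-2} (p₋₁ = 1, q₋₁ = 0):
  k = 0: a₀ = 12; p₀/q₀ = 12/1; p₀² − 148·q₀² = 144 − 148 = -4.
  k = 1: m = 12, d = 4, a = ⌊(12 + 12)/4⌋ = 6; p/q = (6·12 + 1)/(6·1 + 0) = 73/6; p² − 148·q² = 5329 − 5328 = 1.
  The first convergent with p² − 148·q² = 1 gives the fundamental solution (x₁, y₁) = (73, 6).
Step 2: Apply the recurrence (x_{n+1}, y_{n+1}) = (x₁x_n + 148y₁y_n, x₁y_n + y₁x_n) repeatedly.
  From (x_1, y_1) = (73, 6): x_2 = 73·73 + 148·6·6 = 10657; y_2 = 73·6 + 6·73 = 876.
  From (x_2, y_2) = (10657, 876): x_3 = 73·10657 + 148·6·876 = 1555849; y_3 = 73·876 + 6·10657 = 127890.
Step 3: Verify x_3² - 148·y_3² = 2420666110801 - 2420666110800 = 1 (should be 1). ✓

(x_1, y_1) = (73, 6); (x_3, y_3) = (1555849, 127890).


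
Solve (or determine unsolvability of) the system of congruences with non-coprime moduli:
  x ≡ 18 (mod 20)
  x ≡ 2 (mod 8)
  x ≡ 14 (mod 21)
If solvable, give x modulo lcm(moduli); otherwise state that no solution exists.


Moduli 20, 8, 21 are not pairwise coprime, so CRT works modulo lcm(m_i) when all pairwise compatibility conditions hold.
Pairwise compatibility: gcd(m_i, m_j) must divide a_i - a_j for every pair.
Merge one congruence at a time:
  Start: x ≡ 18 (mod 20).
  Combine with x ≡ 2 (mod 8): gcd(20, 8) = 4; 2 - 18 = -16, which IS divisible by 4, so compatible.
    Write x = 18 + 20·t and substitute into x ≡ 2 (mod 8): 20·t ≡ 2 − 18 = -16 (mod 8).
    Divide the congruence (and modulus) by g = 4: 5·t ≡ -4 (mod 2).
    Reduce coefficients mod 2: 1·t ≡ 0 (mod 2).
    So t ≡ 0 (mod 2).
    Then x = 18 + 20·0 = 18, valid modulo lcm(20, 8) = 40: x ≡ 18 (mod 40).
  Combine with x ≡ 14 (mod 21): gcd(40, 21) = 1; 14 - 18 = -4, which IS divisible by 1, so compatible.
    Write x = 18 + 40·t and substitute into x ≡ 14 (mod 21): 40·t ≡ 14 − 18 = -4 (mod 21).
    Reduce coefficients mod 21: 19·t ≡ 17 (mod 21).
    The inverse of 19 mod 21 is 10 (since 19·10 = 190 = 9·21 + 1), so t ≡ 10·17 = 170 ≡ 2 (mod 21).
    Then x = 18 + 40·2 = 98, valid modulo lcm(40, 21) = 840: x ≡ 98 (mod 840).
Verify: 98 mod 20 = 18, 98 mod 8 = 2, 98 mod 21 = 14.

x ≡ 98 (mod 840).


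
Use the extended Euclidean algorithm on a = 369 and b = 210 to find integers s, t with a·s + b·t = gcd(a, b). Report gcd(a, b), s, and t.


Euclidean algorithm on (369, 210) — divide until remainder is 0:
  369 = 1 · 210 + 159
  210 = 1 · 159 + 51
  159 = 3 · 51 + 6
  51 = 8 · 6 + 3
  6 = 2 · 3 + 0
gcd(369, 210) = 3.
Track Bezout coefficients alongside the remainders: start with r₀ = 369 = a·1 + b·0 (s = 1, t = 0) and r₁ = 210 = a·0 + b·1 (s = 0, t = 1); each new remainder r_{k+1} = r_{k-1} − q_k·r_k inherits s_{k+1} = s_{k-1} − q_k·s_k, t_{k+1} = t_{k-1} − q_k·t_k, so r_k = a·s_k + b·t_k at every step:
  q = 1: r = 159, s = 1 − 1·0 = 1, t = 0 − 1·1 = -1  (check: 369·1 + 210·(-1) = 159)
  q = 1: r = 51, s = 0 − 1·1 = -1, t = 1 − 1·(-1) = 2  (check: 369·(-1) + 210·2 = 51)
  q = 3: r = 6, s = 1 − 3·(-1) = 4, t = -1 − 3·2 = -7  (check: 369·4 + 210·(-7) = 6)
  q = 8: r = 3, s = -1 − 8·4 = -33, t = 2 − 8·(-7) = 58  (check: 369·(-33) + 210·58 = 3)
The row with r = 3 (the gcd) gives the Bezout coefficients s = -33, t = 58.
Result: 369 · (-33) + 210 · (58) = 3.

gcd(369, 210) = 3; s = -33, t = 58 (check: 369·(-33) + 210·58 = 3).


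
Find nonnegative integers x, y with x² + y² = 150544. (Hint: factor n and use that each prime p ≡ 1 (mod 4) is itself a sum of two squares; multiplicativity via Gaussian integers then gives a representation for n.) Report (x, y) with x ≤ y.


Step 1: Factor n = 150544 = 2^4 · 97^2.
Step 2: Check the mod-4 condition on each prime factor: 2 = 2 (special); 97 ≡ 1 (mod 4), exponent 2.
All primes ≡ 3 (mod 4) appear to even exponent (or don't appear), so by the two-squares theorem n IS expressible as a sum of two squares.
Step 3: Build a representation. Group n = k² · m with k = 4 and m = 97 · 97 = 9409 (a product of primes ≡ 1 (mod 4)); a representation of m scales to one of n via (k·x)² + (k·y)² = k²(x² + y²). Each prime p ≡ 1 (mod 4) is itself a sum of two squares; find a² by testing p − a² for a perfect square:
  97: 97 − 1² = 96, 97 − 2² = 93, 97 − 3² = 88, 97 − 4² = 81 = 9² ⇒ 97 = 4² + 9².
  Combine using the Brahmagupta–Fibonacci identity (a² + b²)(c² + d²) = (ac − bd)² + (ad + bc)² = (ac + bd)² + (ad − bc)²:
  97 · 97 = 9409: from (4² + 9²)(4² + 9²), take (4·4 − 9·9, 4·9 + 9·4) = (16 − 81, 36 + 36) = (-65, 72); dropping signs (only squares matter) gives (65, 72); check 65² + 72² = 4225 + 5184 = 9409 ✓.
  Scale by k = 4: (4·65, 4·72) = (260, 288).
Step 4: Order so x ≤ y and verify: 260² + 288² = 67600 + 82944 = 150544 = n. ✓

n = 150544 = 260² + 288² (one valid representation with x ≤ y).


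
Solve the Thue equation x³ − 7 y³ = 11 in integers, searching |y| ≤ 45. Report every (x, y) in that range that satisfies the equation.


The equation is x³ - 7y³ = 11. For fixed y, x³ = 7·y³ + 11, so a solution requires the RHS to be a perfect cube.
Strategy: iterate y from -45 to 45, compute RHS = 7·y³ + 11, and check whether it is a (positive or negative) perfect cube.
Check small values of y:
  y = 0: RHS = 11 is not a perfect cube.
  y = 1: RHS = 18 is not a perfect cube.
  y = -1: RHS = 4 is not a perfect cube.
  y = 2: RHS = 67 is not a perfect cube.
  y = -2: RHS = -45 is not a perfect cube.
  y = 3: RHS = 200 is not a perfect cube.
  y = -3: RHS = -178 is not a perfect cube.
Continuing the search up to |y| = 45 finds no solutions either.
No (x, y) in the scanned range satisfies the equation.

No integer solutions with |y| ≤ 45.


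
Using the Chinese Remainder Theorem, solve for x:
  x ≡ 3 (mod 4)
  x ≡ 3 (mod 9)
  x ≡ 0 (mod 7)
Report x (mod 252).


Moduli 4, 9, 7 are pairwise coprime; by CRT there is a unique solution modulo M = 4 · 9 · 7 = 252.
Solve pairwise, accumulating the modulus:
  Start with x ≡ 3 (mod 4).
  Combine with x ≡ 3 (mod 9): since gcd(4, 9) = 1, we get a unique residue mod 36.
    Write x = 3 + 4·t and substitute into x ≡ 3 (mod 9): 4·t ≡ 3 − 3 = 0 (mod 9).
    The inverse of 4 mod 9 is 7 (since 4·7 = 28 = 3·9 + 1), so t ≡ 7·0 = 0 ≡ 0 (mod 9).
    Then x = 3 + 4·0 = 3, valid modulo lcm(4, 9) = 36: x ≡ 3 (mod 36).
  Combine with x ≡ 0 (mod 7): since gcd(36, 7) = 1, we get a unique residue mod 252.
    Write x = 3 + 36·t and substitute into x ≡ 0 (mod 7): 36·t ≡ 0 − 3 = -3 (mod 7).
    Reduce coefficients mod 7: 1·t ≡ 4 (mod 7).
    So t ≡ 4 (mod 7).
    Then x = 3 + 36·4 = 147, valid modulo lcm(36, 7) = 252: x ≡ 147 (mod 252).
Verify: 147 mod 4 = 3 ✓, 147 mod 9 = 3 ✓, 147 mod 7 = 0 ✓.

x ≡ 147 (mod 252).


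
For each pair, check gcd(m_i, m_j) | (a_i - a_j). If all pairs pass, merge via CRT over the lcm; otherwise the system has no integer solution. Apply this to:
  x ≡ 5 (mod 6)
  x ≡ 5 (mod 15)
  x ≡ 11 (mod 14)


Moduli 6, 15, 14 are not pairwise coprime, so CRT works modulo lcm(m_i) when all pairwise compatibility conditions hold.
Pairwise compatibility: gcd(m_i, m_j) must divide a_i - a_j for every pair.
Merge one congruence at a time:
  Start: x ≡ 5 (mod 6).
  Combine with x ≡ 5 (mod 15): gcd(6, 15) = 3; 5 - 5 = 0, which IS divisible by 3, so compatible.
    Write x = 5 + 6·t and substitute into x ≡ 5 (mod 15): 6·t ≡ 5 − 5 = 0 (mod 15).
    Divide the congruence (and modulus) by g = 3: 2·t ≡ 0 (mod 5).
    The inverse of 2 mod 5 is 3 (since 2·3 = 6 = 1·5 + 1), so t ≡ 3·0 = 0 ≡ 0 (mod 5).
    Then x = 5 + 6·0 = 5, valid modulo lcm(6, 15) = 30: x ≡ 5 (mod 30).
  Combine with x ≡ 11 (mod 14): gcd(30, 14) = 2; 11 - 5 = 6, which IS divisible by 2, so compatible.
    Write x = 5 + 30·t and substitute into x ≡ 11 (mod 14): 30·t ≡ 11 − 5 = 6 (mod 14).
    Divide the congruence (and modulus) by g = 2: 15·t ≡ 3 (mod 7).
    Reduce coefficients mod 7: 1·t ≡ 3 (mod 7).
    So t ≡ 3 (mod 7).
    Then x = 5 + 30·3 = 95, valid modulo lcm(30, 14) = 210: x ≡ 95 (mod 210).
Verify: 95 mod 6 = 5, 95 mod 15 = 5, 95 mod 14 = 11.

x ≡ 95 (mod 210).


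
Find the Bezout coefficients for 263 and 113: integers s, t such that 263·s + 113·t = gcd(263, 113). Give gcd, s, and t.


Euclidean algorithm on (263, 113) — divide until remainder is 0:
  263 = 2 · 113 + 37
  113 = 3 · 37 + 2
  37 = 18 · 2 + 1
  2 = 2 · 1 + 0
gcd(263, 113) = 1.
Track Bezout coefficients alongside the remainders: start with r₀ = 263 = a·1 + b·0 (s = 1, t = 0) and r₁ = 113 = a·0 + b·1 (s = 0, t = 1); each new remainder r_{k+1} = r_{k-1} − q_k·r_k inherits s_{k+1} = s_{k-1} − q_k·s_k, t_{k+1} = t_{k-1} − q_k·t_k, so r_k = a·s_k + b·t_k at every step:
  q = 2: r = 37, s = 1 − 2·0 = 1, t = 0 − 2·1 = -2  (check: 263·1 + 113·(-2) = 37)
  q = 3: r = 2, s = 0 − 3·1 = -3, t = 1 − 3·(-2) = 7  (check: 263·(-3) + 113·7 = 2)
  q = 18: r = 1, s = 1 − 18·(-3) = 55, t = -2 − 18·7 = -128  (check: 263·55 + 113·(-128) = 1)
The row with r = 1 (the gcd) gives the Bezout coefficients s = 55, t = -128.
Result: 263 · (55) + 113 · (-128) = 1.

gcd(263, 113) = 1; s = 55, t = -128 (check: 263·55 + 113·(-128) = 1).


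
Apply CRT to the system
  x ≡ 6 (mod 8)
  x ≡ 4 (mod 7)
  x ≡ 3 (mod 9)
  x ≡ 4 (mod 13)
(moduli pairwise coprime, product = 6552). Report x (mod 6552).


Product of moduli M = 8 · 7 · 9 · 13 = 6552.
Merge one congruence at a time:
  Start: x ≡ 6 (mod 8).
  Combine with x ≡ 4 (mod 7); new modulus lcm = 56.
    Write x = 6 + 8·t and substitute into x ≡ 4 (mod 7): 8·t ≡ 4 − 6 = -2 (mod 7).
    Reduce coefficients mod 7: 1·t ≡ 5 (mod 7).
    So t ≡ 5 (mod 7).
    Then x = 6 + 8·5 = 46, valid modulo lcm(8, 7) = 56: x ≡ 46 (mod 56).
  Combine with x ≡ 3 (mod 9); new modulus lcm = 504.
    Write x = 46 + 56·t and substitute into x ≡ 3 (mod 9): 56·t ≡ 3 − 46 = -43 (mod 9).
    Reduce coefficients mod 9: 2·t ≡ 2 (mod 9).
    The inverse of 2 mod 9 is 5 (since 2·5 = 10 = 1·9 + 1), so t ≡ 5·2 = 10 ≡ 1 (mod 9).
    Then x = 46 + 56·1 = 102, valid modulo lcm(56, 9) = 504: x ≡ 102 (mod 504).
  Combine with x ≡ 4 (mod 13); new modulus lcm = 6552.
    Write x = 102 + 504·t and substitute into x ≡ 4 (mod 13): 504·t ≡ 4 − 102 = -98 (mod 13).
    Reduce coefficients mod 13: 10·t ≡ 6 (mod 13).
    The inverse of 10 mod 13 is 4 (since 10·4 = 40 = 3·13 + 1), so t ≡ 4·6 = 24 ≡ 11 (mod 13).
    Then x = 102 + 504·11 = 5646, valid modulo lcm(504, 13) = 6552: x ≡ 5646 (mod 6552).
Verify against each original: 5646 mod 8 = 6, 5646 mod 7 = 4, 5646 mod 9 = 3, 5646 mod 13 = 4.

x ≡ 5646 (mod 6552).


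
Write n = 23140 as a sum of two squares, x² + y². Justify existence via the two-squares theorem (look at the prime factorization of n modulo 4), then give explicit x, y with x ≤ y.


Step 1: Factor n = 23140 = 2^2 · 5 · 13 · 89.
Step 2: Check the mod-4 condition on each prime factor: 2 = 2 (special); 5 ≡ 1 (mod 4), exponent 1; 13 ≡ 1 (mod 4), exponent 1; 89 ≡ 1 (mod 4), exponent 1.
All primes ≡ 3 (mod 4) appear to even exponent (or don't appear), so by the two-squares theorem n IS expressible as a sum of two squares.
Step 3: Build a representation. Group n = k² · m with k = 2 and m = 5 · 13 · 89 = 5785 (a product of primes ≡ 1 (mod 4)); a representation of m scales to one of n via (k·x)² + (k·y)² = k²(x² + y²). Each prime p ≡ 1 (mod 4) is itself a sum of two squares; find a² by testing p − a² for a perfect square:
  5: 5 − 1² = 4 = 2² ⇒ 5 = 1² + 2².
  13: 13 − 1² = 12, 13 − 2² = 9 = 3² ⇒ 13 = 2² + 3².
  89: 89 − 1² = 88, 89 − 2² = 85, 89 − 3² = 80, 89 − 4² = 73, 89 − 5² = 64 = 8² ⇒ 89 = 5² + 8².
  Combine using the Brahmagupta–Fibonacci identity (a² + b²)(c² + d²) = (ac − bd)² + (ad + bc)² = (ac + bd)² + (ad − bc)²:
  5 · 13 = 65: from (1² + 2²)(2² + 3²), take (1·2 − 2·3, 1·3 + 2·2) = (2 − 6, 3 + 4) = (-4, 7); dropping signs (only squares matter) gives (4, 7); check 4² + 7² = 16 + 49 = 65 ✓.
  65 · 89 = 5785: from (4² + 7²)(5² + 8²), take (4·5 − 7·8, 4·8 + 7·5) = (20 − 56, 32 + 35) = (-36, 67); dropping signs (only squares matter) gives (36, 67); check 36² + 67² = 1296 + 4489 = 5785 ✓.
  Scale by k = 2: (2·36, 2·67) = (72, 134).
Step 4: Order so x ≤ y and verify: 72² + 134² = 5184 + 17956 = 23140 = n. ✓

n = 23140 = 72² + 134² (one valid representation with x ≤ y).


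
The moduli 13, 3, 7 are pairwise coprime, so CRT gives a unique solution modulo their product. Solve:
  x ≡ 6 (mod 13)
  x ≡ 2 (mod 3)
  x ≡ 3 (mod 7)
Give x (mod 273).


Moduli 13, 3, 7 are pairwise coprime; by CRT there is a unique solution modulo M = 13 · 3 · 7 = 273.
Solve pairwise, accumulating the modulus:
  Start with x ≡ 6 (mod 13).
  Combine with x ≡ 2 (mod 3): since gcd(13, 3) = 1, we get a unique residue mod 39.
    Write x = 6 + 13·t and substitute into x ≡ 2 (mod 3): 13·t ≡ 2 − 6 = -4 (mod 3).
    Reduce coefficients mod 3: 1·t ≡ 2 (mod 3).
    So t ≡ 2 (mod 3).
    Then x = 6 + 13·2 = 32, valid modulo lcm(13, 3) = 39: x ≡ 32 (mod 39).
  Combine with x ≡ 3 (mod 7): since gcd(39, 7) = 1, we get a unique residue mod 273.
    Write x = 32 + 39·t and substitute into x ≡ 3 (mod 7): 39·t ≡ 3 − 32 = -29 (mod 7).
    Reduce coefficients mod 7: 4·t ≡ 6 (mod 7).
    The inverse of 4 mod 7 is 2 (since 4·2 = 8 = 1·7 + 1), so t ≡ 2·6 = 12 ≡ 5 (mod 7).
    Then x = 32 + 39·5 = 227, valid modulo lcm(39, 7) = 273: x ≡ 227 (mod 273).
Verify: 227 mod 13 = 6 ✓, 227 mod 3 = 2 ✓, 227 mod 7 = 3 ✓.

x ≡ 227 (mod 273).


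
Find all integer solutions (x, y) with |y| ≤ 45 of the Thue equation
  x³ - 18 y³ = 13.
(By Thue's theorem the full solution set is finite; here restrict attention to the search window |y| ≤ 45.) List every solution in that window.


The equation is x³ - 18y³ = 13. For fixed y, x³ = 18·y³ + 13, so a solution requires the RHS to be a perfect cube.
Strategy: iterate y from -45 to 45, compute RHS = 18·y³ + 13, and check whether it is a (positive or negative) perfect cube.
Check small values of y:
  y = 0: RHS = 13 is not a perfect cube.
  y = 1: RHS = 31 is not a perfect cube.
  y = -1: RHS = -5 is not a perfect cube.
  y = 2: RHS = 157 is not a perfect cube.
  y = -2: RHS = -131 is not a perfect cube.
  y = 3: RHS = 499 is not a perfect cube.
  y = -3: RHS = -473 is not a perfect cube.
Continuing the search up to |y| = 45 finds no solutions either.
No (x, y) in the scanned range satisfies the equation.

No integer solutions with |y| ≤ 45.


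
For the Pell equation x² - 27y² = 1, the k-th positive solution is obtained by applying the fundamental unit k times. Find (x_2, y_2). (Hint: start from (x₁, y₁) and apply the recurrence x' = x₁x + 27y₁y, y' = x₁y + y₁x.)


Step 1: Find the fundamental solution (x₁, y₁) of x² - 27y² = 1.
  Expand √27 as a continued fraction. a₀ = ⌊√27⌋ = 5; iterate m_{k+1} = d_k·a_k − m_k, d_{k+1} = (27 − m_{k+1}²)/d_k, a_{k+1} = ⌊(a₀ + m_{k+1})/d_{k+1}⌋ (starting m₀ = 0, d₀ = 1), with convergents p_k = a_k·p_{k-1} + p_{k-2}, q_k = a_k·q_{k-1} + q_{k-2} (p₋₁ = 1, q₋₁ = 0):
  k = 0: a₀ = 5; p₀/q₀ = 5/1; p₀² − 27·q₀² = 25 − 27 = -2.
  k = 1: m = 5, d = 2, a = ⌊(5 + 5)/2⌋ = 5; p/q = (5·5 + 1)/(5·1 + 0) = 26/5; p² − 27·q² = 676 − 675 = 1.
  The first convergent with p² − 27·q² = 1 gives the fundamental solution (x₁, y₁) = (26, 5).
Step 2: Apply the recurrence (x_{n+1}, y_{n+1}) = (x₁x_n + 27y₁y_n, x₁y_n + y₁x_n) repeatedly.
  From (x_1, y_1) = (26, 5): x_2 = 26·26 + 27·5·5 = 1351; y_2 = 26·5 + 5·26 = 260.
Step 3: Verify x_2² - 27·y_2² = 1825201 - 1825200 = 1 (should be 1). ✓

(x_1, y_1) = (26, 5); (x_2, y_2) = (1351, 260).


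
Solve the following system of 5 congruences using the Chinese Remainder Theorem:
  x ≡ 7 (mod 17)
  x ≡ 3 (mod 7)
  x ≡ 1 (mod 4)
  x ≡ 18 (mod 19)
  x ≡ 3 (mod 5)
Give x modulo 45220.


Product of moduli M = 17 · 7 · 4 · 19 · 5 = 45220.
Merge one congruence at a time:
  Start: x ≡ 7 (mod 17).
  Combine with x ≡ 3 (mod 7); new modulus lcm = 119.
    Write x = 7 + 17·t and substitute into x ≡ 3 (mod 7): 17·t ≡ 3 − 7 = -4 (mod 7).
    Reduce coefficients mod 7: 3·t ≡ 3 (mod 7).
    The inverse of 3 mod 7 is 5 (since 3·5 = 15 = 2·7 + 1), so t ≡ 5·3 = 15 ≡ 1 (mod 7).
    Then x = 7 + 17·1 = 24, valid modulo lcm(17, 7) = 119: x ≡ 24 (mod 119).
  Combine with x ≡ 1 (mod 4); new modulus lcm = 476.
    Write x = 24 + 119·t and substitute into x ≡ 1 (mod 4): 119·t ≡ 1 − 24 = -23 (mod 4).
    Reduce coefficients mod 4: 3·t ≡ 1 (mod 4).
    The inverse of 3 mod 4 is 3 (since 3·3 = 9 = 2·4 + 1), so t ≡ 3·1 = 3 ≡ 3 (mod 4).
    Then x = 24 + 119·3 = 381, valid modulo lcm(119, 4) = 476: x ≡ 381 (mod 476).
  Combine with x ≡ 18 (mod 19); new modulus lcm = 9044.
    Write x = 381 + 476·t and substitute into x ≡ 18 (mod 19): 476·t ≡ 18 − 381 = -363 (mod 19).
    Reduce coefficients mod 19: 1·t ≡ 17 (mod 19).
    So t ≡ 17 (mod 19).
    Then x = 381 + 476·17 = 8473, valid modulo lcm(476, 19) = 9044: x ≡ 8473 (mod 9044).
  Combine with x ≡ 3 (mod 5); new modulus lcm = 45220.
    Write x = 8473 + 9044·t and substitute into x ≡ 3 (mod 5): 9044·t ≡ 3 − 8473 = -8470 (mod 5).
    Reduce coefficients mod 5: 4·t ≡ 0 (mod 5).
    The inverse of 4 mod 5 is 4 (since 4·4 = 16 = 3·5 + 1), so t ≡ 4·0 = 0 ≡ 0 (mod 5).
    Then x = 8473 + 9044·0 = 8473, valid modulo lcm(9044, 5) = 45220: x ≡ 8473 (mod 45220).
Verify against each original: 8473 mod 17 = 7, 8473 mod 7 = 3, 8473 mod 4 = 1, 8473 mod 19 = 18, 8473 mod 5 = 3.

x ≡ 8473 (mod 45220).


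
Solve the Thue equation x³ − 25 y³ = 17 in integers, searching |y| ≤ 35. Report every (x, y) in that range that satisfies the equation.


The equation is x³ - 25y³ = 17. For fixed y, x³ = 25·y³ + 17, so a solution requires the RHS to be a perfect cube.
Strategy: iterate y from -35 to 35, compute RHS = 25·y³ + 17, and check whether it is a (positive or negative) perfect cube.
Check small values of y:
  y = 0: RHS = 17 is not a perfect cube.
  y = 1: RHS = 42 is not a perfect cube.
  y = -1: RHS = -8 = (-2)³ ⇒ x = -2 works.
  y = 2: RHS = 217 is not a perfect cube.
  y = -2: RHS = -183 is not a perfect cube.
  y = 3: RHS = 692 is not a perfect cube.
  y = -3: RHS = -658 is not a perfect cube.
Continuing the search up to |y| = 35 finds no further solutions beyond those listed.
Collected solutions: (-2, -1).

Solutions (with |y| ≤ 35): (-2, -1).


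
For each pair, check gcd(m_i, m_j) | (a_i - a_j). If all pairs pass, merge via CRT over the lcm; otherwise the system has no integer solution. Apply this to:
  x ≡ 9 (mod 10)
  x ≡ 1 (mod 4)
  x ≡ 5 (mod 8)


Moduli 10, 4, 8 are not pairwise coprime, so CRT works modulo lcm(m_i) when all pairwise compatibility conditions hold.
Pairwise compatibility: gcd(m_i, m_j) must divide a_i - a_j for every pair.
Merge one congruence at a time:
  Start: x ≡ 9 (mod 10).
  Combine with x ≡ 1 (mod 4): gcd(10, 4) = 2; 1 - 9 = -8, which IS divisible by 2, so compatible.
    Write x = 9 + 10·t and substitute into x ≡ 1 (mod 4): 10·t ≡ 1 − 9 = -8 (mod 4).
    Divide the congruence (and modulus) by g = 2: 5·t ≡ -4 (mod 2).
    Reduce coefficients mod 2: 1·t ≡ 0 (mod 2).
    So t ≡ 0 (mod 2).
    Then x = 9 + 10·0 = 9, valid modulo lcm(10, 4) = 20: x ≡ 9 (mod 20).
  Combine with x ≡ 5 (mod 8): gcd(20, 8) = 4; 5 - 9 = -4, which IS divisible by 4, so compatible.
    Write x = 9 + 20·t and substitute into x ≡ 5 (mod 8): 20·t ≡ 5 − 9 = -4 (mod 8).
    Divide the congruence (and modulus) by g = 4: 5·t ≡ -1 (mod 2).
    Reduce coefficients mod 2: 1·t ≡ 1 (mod 2).
    So t ≡ 1 (mod 2).
    Then x = 9 + 20·1 = 29, valid modulo lcm(20, 8) = 40: x ≡ 29 (mod 40).
Verify: 29 mod 10 = 9, 29 mod 4 = 1, 29 mod 8 = 5.

x ≡ 29 (mod 40).


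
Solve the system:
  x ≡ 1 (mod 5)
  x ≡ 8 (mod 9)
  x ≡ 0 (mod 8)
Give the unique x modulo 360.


Moduli 5, 9, 8 are pairwise coprime; by CRT there is a unique solution modulo M = 5 · 9 · 8 = 360.
Solve pairwise, accumulating the modulus:
  Start with x ≡ 1 (mod 5).
  Combine with x ≡ 8 (mod 9): since gcd(5, 9) = 1, we get a unique residue mod 45.
    Write x = 1 + 5·t and substitute into x ≡ 8 (mod 9): 5·t ≡ 8 − 1 = 7 (mod 9).
    The inverse of 5 mod 9 is 2 (since 5·2 = 10 = 1·9 + 1), so t ≡ 2·7 = 14 ≡ 5 (mod 9).
    Then x = 1 + 5·5 = 26, valid modulo lcm(5, 9) = 45: x ≡ 26 (mod 45).
  Combine with x ≡ 0 (mod 8): since gcd(45, 8) = 1, we get a unique residue mod 360.
    Write x = 26 + 45·t and substitute into x ≡ 0 (mod 8): 45·t ≡ 0 − 26 = -26 (mod 8).
    Reduce coefficients mod 8: 5·t ≡ 6 (mod 8).
    The inverse of 5 mod 8 is 5 (since 5·5 = 25 = 3·8 + 1), so t ≡ 5·6 = 30 ≡ 6 (mod 8).
    Then x = 26 + 45·6 = 296, valid modulo lcm(45, 8) = 360: x ≡ 296 (mod 360).
Verify: 296 mod 5 = 1 ✓, 296 mod 9 = 8 ✓, 296 mod 8 = 0 ✓.

x ≡ 296 (mod 360).


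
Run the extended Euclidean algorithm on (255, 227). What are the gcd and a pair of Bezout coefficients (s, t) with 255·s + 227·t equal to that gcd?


Euclidean algorithm on (255, 227) — divide until remainder is 0:
  255 = 1 · 227 + 28
  227 = 8 · 28 + 3
  28 = 9 · 3 + 1
  3 = 3 · 1 + 0
gcd(255, 227) = 1.
Track Bezout coefficients alongside the remainders: start with r₀ = 255 = a·1 + b·0 (s = 1, t = 0) and r₁ = 227 = a·0 + b·1 (s = 0, t = 1); each new remainder r_{k+1} = r_{k-1} − q_k·r_k inherits s_{k+1} = s_{k-1} − q_k·s_k, t_{k+1} = t_{k-1} − q_k·t_k, so r_k = a·s_k + b·t_k at every step:
  q = 1: r = 28, s = 1 − 1·0 = 1, t = 0 − 1·1 = -1  (check: 255·1 + 227·(-1) = 28)
  q = 8: r = 3, s = 0 − 8·1 = -8, t = 1 − 8·(-1) = 9  (check: 255·(-8) + 227·9 = 3)
  q = 9: r = 1, s = 1 − 9·(-8) = 73, t = -1 − 9·9 = -82  (check: 255·73 + 227·(-82) = 1)
The row with r = 1 (the gcd) gives the Bezout coefficients s = 73, t = -82.
Result: 255 · (73) + 227 · (-82) = 1.

gcd(255, 227) = 1; s = 73, t = -82 (check: 255·73 + 227·(-82) = 1).


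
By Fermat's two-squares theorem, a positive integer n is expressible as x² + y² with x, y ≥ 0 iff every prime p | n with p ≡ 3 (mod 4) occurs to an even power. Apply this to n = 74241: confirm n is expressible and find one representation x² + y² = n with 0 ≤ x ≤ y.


Step 1: Factor n = 74241 = 3^2 · 73 · 113.
Step 2: Check the mod-4 condition on each prime factor: 3 ≡ 3 (mod 4), exponent 2 (must be even); 73 ≡ 1 (mod 4), exponent 1; 113 ≡ 1 (mod 4), exponent 1.
All primes ≡ 3 (mod 4) appear to even exponent (or don't appear), so by the two-squares theorem n IS expressible as a sum of two squares.
Step 3: Build a representation. Group n = k² · m with k = 3 and m = 73 · 113 = 8249 (a product of primes ≡ 1 (mod 4)); a representation of m scales to one of n via (k·x)² + (k·y)² = k²(x² + y²). Each prime p ≡ 1 (mod 4) is itself a sum of two squares; find a² by testing p − a² for a perfect square:
  73: 73 − 1² = 72, 73 − 2² = 69, 73 − 3² = 64 = 8² ⇒ 73 = 3² + 8².
  113: 113 − 1² = 112, 113 − 2² = 109, 113 − 3² = 104, 113 − 4² = 97, 113 − 5² = 88, 113 − 6² = 77, 113 − 7² = 64 = 8² ⇒ 113 = 7² + 8².
  Combine using the Brahmagupta–Fibonacci identity (a² + b²)(c² + d²) = (ac − bd)² + (ad + bc)² = (ac + bd)² + (ad − bc)²:
  73 · 113 = 8249: from (3² + 8²)(7² + 8²), take (3·7 − 8·8, 3·8 + 8·7) = (21 − 64, 24 + 56) = (-43, 80); dropping signs (only squares matter) gives (43, 80); check 43² + 80² = 1849 + 6400 = 8249 ✓.
  Scale by k = 3: (3·43, 3·80) = (129, 240).
Step 4: Order so x ≤ y and verify: 129² + 240² = 16641 + 57600 = 74241 = n. ✓

n = 74241 = 129² + 240² (one valid representation with x ≤ y).


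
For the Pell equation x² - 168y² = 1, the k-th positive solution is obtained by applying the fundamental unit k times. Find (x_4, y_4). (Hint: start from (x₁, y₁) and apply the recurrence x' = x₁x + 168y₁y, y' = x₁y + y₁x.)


Step 1: Find the fundamental solution (x₁, y₁) of x² - 168y² = 1.
  Expand √168 as a continued fraction. a₀ = ⌊√168⌋ = 12; iterate m_{k+1} = d_k·a_k − m_k, d_{k+1} = (168 − m_{k+1}²)/d_k, a_{k+1} = ⌊(a₀ + m_{k+1})/d_{k+1}⌋ (starting m₀ = 0, d₀ = 1), with convergents p_k = a_k·p_{k-1} + p_{k-2}, q_k = a_k·q_{k-1} + q_{k-2} (p₋₁ = 1, q₋₁ = 0):
  k = 0: a₀ = 12; p₀/q₀ = 12/1; p₀² − 168·q₀² = 144 − 168 = -24.
  k = 1: m = 12, d = 24, a = ⌊(12 + 12)/24⌋ = 1; p/q = (1·12 + 1)/(1·1 + 0) = 13/1; p² − 168·q² = 169 − 168 = 1.
  The first convergent with p² − 168·q² = 1 gives the fundamental solution (x₁, y₁) = (13, 1).
Step 2: Apply the recurrence (x_{n+1}, y_{n+1}) = (x₁x_n + 168y₁y_n, x₁y_n + y₁x_n) repeatedly.
  From (x_1, y_1) = (13, 1): x_2 = 13·13 + 168·1·1 = 337; y_2 = 13·1 + 1·13 = 26.
  From (x_2, y_2) = (337, 26): x_3 = 13·337 + 168·1·26 = 8749; y_3 = 13·26 + 1·337 = 675.
  From (x_3, y_3) = (8749, 675): x_4 = 13·8749 + 168·1·675 = 227137; y_4 = 13·675 + 1·8749 = 17524.
Step 3: Verify x_4² - 168·y_4² = 51591216769 - 51591216768 = 1 (should be 1). ✓

(x_1, y_1) = (13, 1); (x_4, y_4) = (227137, 17524).


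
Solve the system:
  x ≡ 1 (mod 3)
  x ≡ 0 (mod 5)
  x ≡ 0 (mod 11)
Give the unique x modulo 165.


Moduli 3, 5, 11 are pairwise coprime; by CRT there is a unique solution modulo M = 3 · 5 · 11 = 165.
Solve pairwise, accumulating the modulus:
  Start with x ≡ 1 (mod 3).
  Combine with x ≡ 0 (mod 5): since gcd(3, 5) = 1, we get a unique residue mod 15.
    Write x = 1 + 3·t and substitute into x ≡ 0 (mod 5): 3·t ≡ 0 − 1 = -1 (mod 5).
    Reduce coefficients mod 5: 3·t ≡ 4 (mod 5).
    The inverse of 3 mod 5 is 2 (since 3·2 = 6 = 1·5 + 1), so t ≡ 2·4 = 8 ≡ 3 (mod 5).
    Then x = 1 + 3·3 = 10, valid modulo lcm(3, 5) = 15: x ≡ 10 (mod 15).
  Combine with x ≡ 0 (mod 11): since gcd(15, 11) = 1, we get a unique residue mod 165.
    Write x = 10 + 15·t and substitute into x ≡ 0 (mod 11): 15·t ≡ 0 − 10 = -10 (mod 11).
    Reduce coefficients mod 11: 4·t ≡ 1 (mod 11).
    The inverse of 4 mod 11 is 3 (since 4·3 = 12 = 1·11 + 1), so t ≡ 3·1 = 3 ≡ 3 (mod 11).
    Then x = 10 + 15·3 = 55, valid modulo lcm(15, 11) = 165: x ≡ 55 (mod 165).
Verify: 55 mod 3 = 1 ✓, 55 mod 5 = 0 ✓, 55 mod 11 = 0 ✓.

x ≡ 55 (mod 165).


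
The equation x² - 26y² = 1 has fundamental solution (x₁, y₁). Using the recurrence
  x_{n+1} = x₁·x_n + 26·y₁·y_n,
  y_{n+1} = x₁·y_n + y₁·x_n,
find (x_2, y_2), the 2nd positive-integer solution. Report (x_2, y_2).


Step 1: Find the fundamental solution (x₁, y₁) of x² - 26y² = 1.
  Expand √26 as a continued fraction. a₀ = ⌊√26⌋ = 5; iterate m_{k+1} = d_k·a_k − m_k, d_{k+1} = (26 − m_{k+1}²)/d_k, a_{k+1} = ⌊(a₀ + m_{k+1})/d_{k+1}⌋ (starting m₀ = 0, d₀ = 1), with convergents p_k = a_k·p_{k-1} + p_{k-2}, q_k = a_k·q_{k-1} + q_{k-2} (p₋₁ = 1, q₋₁ = 0):
  k = 0: a₀ = 5; p₀/q₀ = 5/1; p₀² − 26·q₀² = 25 − 26 = -1.
  k = 1: m = 5, d = 1, a = ⌊(5 + 5)/1⌋ = 10; p/q = (10·5 + 1)/(10·1 + 0) = 51/10; p² − 26·q² = 2601 − 2600 = 1.
  The first convergent with p² − 26·q² = 1 gives the fundamental solution (x₁, y₁) = (51, 10).
Step 2: Apply the recurrence (x_{n+1}, y_{n+1}) = (x₁x_n + 26y₁y_n, x₁y_n + y₁x_n) repeatedly.
  From (x_1, y_1) = (51, 10): x_2 = 51·51 + 26·10·10 = 5201; y_2 = 51·10 + 10·51 = 1020.
Step 3: Verify x_2² - 26·y_2² = 27050401 - 27050400 = 1 (should be 1). ✓

(x_1, y_1) = (51, 10); (x_2, y_2) = (5201, 1020).


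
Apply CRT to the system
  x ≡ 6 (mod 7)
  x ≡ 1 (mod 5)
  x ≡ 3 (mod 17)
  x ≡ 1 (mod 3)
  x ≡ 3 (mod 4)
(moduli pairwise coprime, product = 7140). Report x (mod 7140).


Product of moduli M = 7 · 5 · 17 · 3 · 4 = 7140.
Merge one congruence at a time:
  Start: x ≡ 6 (mod 7).
  Combine with x ≡ 1 (mod 5); new modulus lcm = 35.
    Write x = 6 + 7·t and substitute into x ≡ 1 (mod 5): 7·t ≡ 1 − 6 = -5 (mod 5).
    Reduce coefficients mod 5: 2·t ≡ 0 (mod 5).
    The inverse of 2 mod 5 is 3 (since 2·3 = 6 = 1·5 + 1), so t ≡ 3·0 = 0 ≡ 0 (mod 5).
    Then x = 6 + 7·0 = 6, valid modulo lcm(7, 5) = 35: x ≡ 6 (mod 35).
  Combine with x ≡ 3 (mod 17); new modulus lcm = 595.
    Write x = 6 + 35·t and substitute into x ≡ 3 (mod 17): 35·t ≡ 3 − 6 = -3 (mod 17).
    Reduce coefficients mod 17: 1·t ≡ 14 (mod 17).
    So t ≡ 14 (mod 17).
    Then x = 6 + 35·14 = 496, valid modulo lcm(35, 17) = 595: x ≡ 496 (mod 595).
  Combine with x ≡ 1 (mod 3); new modulus lcm = 1785.
    Write x = 496 + 595·t and substitute into x ≡ 1 (mod 3): 595·t ≡ 1 − 496 = -495 (mod 3).
    Reduce coefficients mod 3: 1·t ≡ 0 (mod 3).
    So t ≡ 0 (mod 3).
    Then x = 496 + 595·0 = 496, valid modulo lcm(595, 3) = 1785: x ≡ 496 (mod 1785).
  Combine with x ≡ 3 (mod 4); new modulus lcm = 7140.
    Write x = 496 + 1785·t and substitute into x ≡ 3 (mod 4): 1785·t ≡ 3 − 496 = -493 (mod 4).
    Reduce coefficients mod 4: 1·t ≡ 3 (mod 4).
    So t ≡ 3 (mod 4).
    Then x = 496 + 1785·3 = 5851, valid modulo lcm(1785, 4) = 7140: x ≡ 5851 (mod 7140).
Verify against each original: 5851 mod 7 = 6, 5851 mod 5 = 1, 5851 mod 17 = 3, 5851 mod 3 = 1, 5851 mod 4 = 3.

x ≡ 5851 (mod 7140).
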